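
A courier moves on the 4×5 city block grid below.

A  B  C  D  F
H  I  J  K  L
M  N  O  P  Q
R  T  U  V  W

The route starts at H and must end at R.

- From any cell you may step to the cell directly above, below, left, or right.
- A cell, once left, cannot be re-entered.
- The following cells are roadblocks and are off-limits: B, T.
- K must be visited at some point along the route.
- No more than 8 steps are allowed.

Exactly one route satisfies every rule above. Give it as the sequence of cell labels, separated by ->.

The 8-move cap with required stops at K leaves no slack for detours.
Route from H: 3× right (reaching K), down to P, 3× left (reaching M), down to R — 8 moves in all.
Check: all required cells visited; 8 ≤ 8 moves.

H -> I -> J -> K -> P -> O -> N -> M -> R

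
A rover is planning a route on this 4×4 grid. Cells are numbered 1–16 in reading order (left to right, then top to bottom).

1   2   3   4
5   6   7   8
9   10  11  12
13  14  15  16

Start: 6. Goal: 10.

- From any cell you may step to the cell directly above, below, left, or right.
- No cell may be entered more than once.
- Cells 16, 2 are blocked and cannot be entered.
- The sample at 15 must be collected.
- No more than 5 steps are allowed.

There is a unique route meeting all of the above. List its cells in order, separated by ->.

The 5-move cap with required stops at 15 leaves no slack for detours.
Route from 6: right to 7, 2× down (reaching 15), left to 14, up to 10 — 5 moves in all.
Check: all required cells visited; 5 ≤ 5 moves.

6 -> 7 -> 11 -> 15 -> 14 -> 10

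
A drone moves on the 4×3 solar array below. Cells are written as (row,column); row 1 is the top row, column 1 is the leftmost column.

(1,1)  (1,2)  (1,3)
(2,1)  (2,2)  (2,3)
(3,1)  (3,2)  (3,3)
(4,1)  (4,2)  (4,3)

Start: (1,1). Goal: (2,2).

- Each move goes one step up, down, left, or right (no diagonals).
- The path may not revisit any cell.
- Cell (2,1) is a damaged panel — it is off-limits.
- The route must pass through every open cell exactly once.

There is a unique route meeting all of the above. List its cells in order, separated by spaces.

Need to visit all 11 open cells exactly once, starting at (1,1) and ending at (2,2).
Cell (3,1) has only two open neighbours ((4,1) and (3,2)), so the path must pass straight through it: one of those is the cell it's entered from and the other is where it exits.
Route from (1,1): right 2 to (1,3), down 3 to (4,3), left 2 to (4,1), up 1 to (3,1), right 1 to (3,2), up 1 to (2,2) — 10 moves in all.
Check: all 11 open cells covered.

(1,1) (1,2) (1,3) (2,3) (3,3) (4,3) (4,2) (4,1) (3,1) (3,2) (2,2)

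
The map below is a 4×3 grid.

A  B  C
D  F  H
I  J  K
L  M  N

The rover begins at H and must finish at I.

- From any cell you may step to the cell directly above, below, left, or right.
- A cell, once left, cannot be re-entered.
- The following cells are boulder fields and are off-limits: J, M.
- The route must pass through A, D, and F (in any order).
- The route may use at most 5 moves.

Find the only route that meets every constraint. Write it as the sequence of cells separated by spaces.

H F B A D I

Any route must reach A, D, and F and still end at I within 5 moves, so the order of the required stops is forced.
Route from H: left 1 to F, up 1 to B, left 1 to A, down 2 to I — 5 moves in all.
Check: all required cells visited; 5 ≤ 5 moves.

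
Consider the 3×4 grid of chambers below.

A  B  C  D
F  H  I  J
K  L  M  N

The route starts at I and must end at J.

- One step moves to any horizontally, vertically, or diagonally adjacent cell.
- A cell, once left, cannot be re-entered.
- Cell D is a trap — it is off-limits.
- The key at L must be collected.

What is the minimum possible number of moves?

3

Any route passes through L somewhere between I and J. Summing Chebyshev distances along the two legs (I → L → J) gives a lower bound of 1 + 2 = 3 moves.
A route of 3 moves achieves this: I → L → M → J.
Since 3 matches the lower bound, it is optimal.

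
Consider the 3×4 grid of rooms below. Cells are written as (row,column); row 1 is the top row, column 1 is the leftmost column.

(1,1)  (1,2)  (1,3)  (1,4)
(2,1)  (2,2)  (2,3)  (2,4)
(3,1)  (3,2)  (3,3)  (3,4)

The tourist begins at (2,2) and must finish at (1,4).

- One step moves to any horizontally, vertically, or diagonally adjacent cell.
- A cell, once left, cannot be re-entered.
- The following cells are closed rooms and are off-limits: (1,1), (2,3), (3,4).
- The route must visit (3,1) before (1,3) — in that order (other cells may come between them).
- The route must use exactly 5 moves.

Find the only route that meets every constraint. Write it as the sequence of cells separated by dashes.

The waypoints must appear in the order (3,1), (1,3), with no cell reused.
Route from (2,2): down-left to (3,1), up to (2,1), up-right to (1,2), 2× right (reaching (1,4)) — 5 moves in all.
Check: order respected ((3,1) at step 1, (1,3) at step 4); 5 moves as required.

(2,2) - (3,1) - (2,1) - (1,2) - (1,3) - (1,4)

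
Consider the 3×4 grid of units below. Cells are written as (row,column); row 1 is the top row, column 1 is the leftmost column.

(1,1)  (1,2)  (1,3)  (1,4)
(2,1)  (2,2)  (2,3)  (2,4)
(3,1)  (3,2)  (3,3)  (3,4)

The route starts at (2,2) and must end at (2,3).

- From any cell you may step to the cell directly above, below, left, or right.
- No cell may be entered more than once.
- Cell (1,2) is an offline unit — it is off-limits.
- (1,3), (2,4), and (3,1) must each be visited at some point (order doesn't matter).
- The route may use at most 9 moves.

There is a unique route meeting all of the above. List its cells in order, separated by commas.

Any route must reach (1,3), (2,4), and (3,1) and still end at (2,3) within 9 moves, so the order of the required stops is forced.
Route from (2,2): left to (2,1), down to (3,1), 3× right (reaching (3,4)), 2× up (reaching (1,4)), left to (1,3), down to (2,3) — 9 moves in all.
Check: all required cells visited; 9 ≤ 9 moves.

(2,2), (2,1), (3,1), (3,2), (3,3), (3,4), (2,4), (1,4), (1,3), (2,3)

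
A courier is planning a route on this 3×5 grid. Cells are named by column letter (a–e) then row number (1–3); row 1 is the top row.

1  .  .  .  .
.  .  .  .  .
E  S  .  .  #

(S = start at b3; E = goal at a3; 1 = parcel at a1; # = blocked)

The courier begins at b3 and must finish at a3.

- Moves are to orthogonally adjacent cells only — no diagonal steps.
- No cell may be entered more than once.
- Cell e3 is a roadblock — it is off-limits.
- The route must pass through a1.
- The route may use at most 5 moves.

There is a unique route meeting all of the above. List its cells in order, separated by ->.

The budget equals the shortest possible length, so every move has to be on a shortest route through the required cells.
Route from b3: up 2 to b1, left 1 to a1, down 2 to a3 — 5 moves in all.
Check: all required cells visited; 5 ≤ 5 moves.

b3 -> b2 -> b1 -> a1 -> a2 -> a3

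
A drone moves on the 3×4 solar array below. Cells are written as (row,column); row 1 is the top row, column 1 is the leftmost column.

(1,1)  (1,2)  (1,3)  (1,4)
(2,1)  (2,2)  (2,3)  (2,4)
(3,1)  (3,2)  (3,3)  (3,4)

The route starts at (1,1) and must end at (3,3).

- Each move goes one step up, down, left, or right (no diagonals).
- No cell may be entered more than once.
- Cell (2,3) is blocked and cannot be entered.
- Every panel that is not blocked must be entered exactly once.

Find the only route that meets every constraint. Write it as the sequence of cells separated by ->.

Need to visit all 11 open cells exactly once, starting at (1,1) and ending at (3,3).
Cell (2,4) has only two open neighbours ((1,4) and (3,4)), so the path must pass straight through it: one of those is the cell it's entered from and the other is where it exits.
Route from (1,1): down 2 to (3,1), right 1 to (3,2), up 2 to (1,2), right 2 to (1,4), down 2 to (3,4), left 1 to (3,3) — 10 moves in all.
Check: all 11 open cells covered.

(1,1) -> (2,1) -> (3,1) -> (3,2) -> (2,2) -> (1,2) -> (1,3) -> (1,4) -> (2,4) -> (3,4) -> (3,3)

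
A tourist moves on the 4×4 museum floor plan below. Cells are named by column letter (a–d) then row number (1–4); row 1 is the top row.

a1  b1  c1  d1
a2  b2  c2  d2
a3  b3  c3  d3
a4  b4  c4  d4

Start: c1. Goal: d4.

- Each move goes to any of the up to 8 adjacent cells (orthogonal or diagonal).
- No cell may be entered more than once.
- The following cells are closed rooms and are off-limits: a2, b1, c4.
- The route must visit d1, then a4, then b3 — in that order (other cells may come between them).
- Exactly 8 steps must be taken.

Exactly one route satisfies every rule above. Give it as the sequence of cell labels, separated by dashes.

The waypoints must appear in the order d1, a4, b3, with no cell reused.
Route from c1: right to d1, down-left to c2, left to b2, down-left to a3, down to a4, up-right to b3, right to c3, down-right to d4 — 8 moves in all.
Check: order respected (d1 at step 1, a4 at step 5, b3 at step 6); 8 moves as required.

c1 - d1 - c2 - b2 - a3 - a4 - b3 - c3 - d4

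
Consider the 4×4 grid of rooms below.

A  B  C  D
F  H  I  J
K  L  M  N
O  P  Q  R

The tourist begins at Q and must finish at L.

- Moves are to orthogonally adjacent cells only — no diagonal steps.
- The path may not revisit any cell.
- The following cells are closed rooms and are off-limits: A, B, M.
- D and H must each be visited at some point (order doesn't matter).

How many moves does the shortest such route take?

8

Any route passes through D and H in some order between Q and L. Summing Manhattan distances along each leg and taking the cheapest ordering (Q → D → H → L) gives a lower bound of 4 + 3 + 1 = 8 moves.
A route of 8 moves achieves this: Q → R → N → J → D → C → I → H → L.
Since 8 matches the lower bound, it is optimal.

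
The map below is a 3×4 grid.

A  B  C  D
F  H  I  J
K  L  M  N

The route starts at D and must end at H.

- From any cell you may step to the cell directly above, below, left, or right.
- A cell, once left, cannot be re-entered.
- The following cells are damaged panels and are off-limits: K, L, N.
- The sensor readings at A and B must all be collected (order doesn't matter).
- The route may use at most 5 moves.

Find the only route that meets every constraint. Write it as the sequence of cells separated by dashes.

D - C - B - A - F - H

The 5-move cap with required stops at A, B leaves no slack for detours.
Route from D: left 3 to A, down 1 to F, right 1 to H — 5 moves in all.
Check: all required cells visited; 5 ≤ 5 moves.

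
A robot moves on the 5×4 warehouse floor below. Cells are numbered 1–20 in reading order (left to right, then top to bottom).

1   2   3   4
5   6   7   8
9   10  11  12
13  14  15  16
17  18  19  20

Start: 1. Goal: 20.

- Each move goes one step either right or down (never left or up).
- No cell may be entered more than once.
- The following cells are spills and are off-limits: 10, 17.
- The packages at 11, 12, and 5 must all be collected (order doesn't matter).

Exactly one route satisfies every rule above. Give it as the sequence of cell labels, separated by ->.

Moves only go right or down, so the column and row indices never decrease.
Route from 1: down 1 to 5, right 2 to 7, down 1 to 11, right 1 to 12, down 2 to 20 — 7 moves in all.
Check: all required cells visited.

1 -> 5 -> 6 -> 7 -> 11 -> 12 -> 16 -> 20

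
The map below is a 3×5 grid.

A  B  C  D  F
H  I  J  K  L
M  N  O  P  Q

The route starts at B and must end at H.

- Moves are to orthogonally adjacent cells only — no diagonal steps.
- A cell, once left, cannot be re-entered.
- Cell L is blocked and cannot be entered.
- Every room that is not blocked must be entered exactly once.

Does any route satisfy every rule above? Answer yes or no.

no

Cell F has only one open neighbour but is neither the start nor the goal, so a Hamiltonian route would have to both enter and leave it through the same neighbour — impossible without revisiting.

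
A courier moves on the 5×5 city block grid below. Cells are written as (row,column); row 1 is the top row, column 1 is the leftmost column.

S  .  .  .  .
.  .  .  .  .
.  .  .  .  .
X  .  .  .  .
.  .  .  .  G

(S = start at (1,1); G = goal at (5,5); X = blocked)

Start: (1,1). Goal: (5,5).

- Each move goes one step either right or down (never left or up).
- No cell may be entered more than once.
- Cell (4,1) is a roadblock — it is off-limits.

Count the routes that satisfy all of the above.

A right/down-only route from (1,1) to (5,5) makes exactly 4 down-moves and 4 right-moves in some order.
With no other constraints that would be C(8,4) = 70 routes.
Subtract routes through each blocked cell (inclusion–exclusion for overlaps): − through (4,1): 5 → 65.
That gives 65 routes.

65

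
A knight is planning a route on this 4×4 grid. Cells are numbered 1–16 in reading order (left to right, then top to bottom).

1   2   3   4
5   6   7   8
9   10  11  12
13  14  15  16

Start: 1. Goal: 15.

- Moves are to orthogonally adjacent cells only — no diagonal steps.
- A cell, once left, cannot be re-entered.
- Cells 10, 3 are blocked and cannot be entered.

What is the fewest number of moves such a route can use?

The Manhattan distance from 1 to 15 is |1−4| + |1−3| = 5, so at least 5 moves are needed.
A route of 5 moves achieves this: 1 → 5 → 9 → 13 → 14 → 15.
Since 5 matches the lower bound, it is optimal.

5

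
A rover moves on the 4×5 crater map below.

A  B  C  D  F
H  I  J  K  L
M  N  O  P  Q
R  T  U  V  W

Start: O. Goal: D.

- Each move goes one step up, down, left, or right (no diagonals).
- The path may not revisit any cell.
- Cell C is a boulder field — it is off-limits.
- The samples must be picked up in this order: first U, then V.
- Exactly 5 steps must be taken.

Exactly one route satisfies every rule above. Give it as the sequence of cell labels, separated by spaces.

The waypoints must appear in the order U, V, with no cell reused.
Route from O: down to U, right to V, 3× up (reaching D) — 5 moves in all.
Check: order respected (U at step 1, V at step 2); 5 moves as required.

O U V P K D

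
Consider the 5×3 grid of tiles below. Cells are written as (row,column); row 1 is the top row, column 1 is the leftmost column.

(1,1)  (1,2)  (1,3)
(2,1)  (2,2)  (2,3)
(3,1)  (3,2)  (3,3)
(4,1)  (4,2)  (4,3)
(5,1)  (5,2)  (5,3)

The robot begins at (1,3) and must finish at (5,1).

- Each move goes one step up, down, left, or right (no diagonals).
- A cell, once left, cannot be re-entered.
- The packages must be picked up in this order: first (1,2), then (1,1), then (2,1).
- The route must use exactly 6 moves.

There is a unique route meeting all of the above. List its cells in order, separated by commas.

The waypoints must appear in the order (1,2), (1,1), (2,1), with no cell reused.
Route from (1,3): left 2 to (1,1), down 4 to (5,1) — 6 moves in all.
Check: order respected ((1,2) at step 1, (1,1) at step 2, (2,1) at step 3); 6 moves as required.

(1,3), (1,2), (1,1), (2,1), (3,1), (4,1), (5,1)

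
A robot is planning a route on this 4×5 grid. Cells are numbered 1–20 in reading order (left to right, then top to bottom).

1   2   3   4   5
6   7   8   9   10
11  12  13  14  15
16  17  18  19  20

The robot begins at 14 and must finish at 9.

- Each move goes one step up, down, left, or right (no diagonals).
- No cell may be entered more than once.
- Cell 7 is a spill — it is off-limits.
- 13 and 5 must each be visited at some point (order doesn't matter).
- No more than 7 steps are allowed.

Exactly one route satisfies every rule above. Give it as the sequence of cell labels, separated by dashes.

Any route must reach 13 and 5 and still end at 9 within 7 moves, so the order of the required stops is forced.
Route from 14: left to 13, 2× up (reaching 3), 2× right (reaching 5), down to 10, left to 9 — 7 moves in all.
Check: all required cells visited; 7 ≤ 7 moves.

14 - 13 - 8 - 3 - 4 - 5 - 10 - 9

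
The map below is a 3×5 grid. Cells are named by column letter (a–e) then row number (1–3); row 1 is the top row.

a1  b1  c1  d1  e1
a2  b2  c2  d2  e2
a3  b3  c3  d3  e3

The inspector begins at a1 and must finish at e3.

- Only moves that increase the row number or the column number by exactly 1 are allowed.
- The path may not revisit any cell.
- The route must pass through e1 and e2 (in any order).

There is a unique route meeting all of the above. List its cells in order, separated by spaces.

a1 b1 c1 d1 e1 e2 e3

Moves only go right or down, so the column and row indices never decrease.
Route from a1: right 4 to e1, down 2 to e3 — 6 moves in all.
Check: all required cells visited.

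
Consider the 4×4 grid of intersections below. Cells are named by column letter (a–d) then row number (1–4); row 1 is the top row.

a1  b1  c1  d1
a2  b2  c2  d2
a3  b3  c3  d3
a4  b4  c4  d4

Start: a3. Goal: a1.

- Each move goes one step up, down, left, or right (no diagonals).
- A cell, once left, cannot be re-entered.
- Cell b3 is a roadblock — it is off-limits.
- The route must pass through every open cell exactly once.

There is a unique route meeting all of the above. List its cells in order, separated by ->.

a3 -> a4 -> b4 -> c4 -> d4 -> d3 -> c3 -> c2 -> d2 -> d1 -> c1 -> b1 -> b2 -> a2 -> a1

Need to visit all 15 open cells exactly once, starting at a3 and ending at a1.
Route from a3: down 1 to a4, right 3 to d4, up 1 to d3, left 1 to c3, up 1 to c2, right 1 to d2, up 1 to d1, left 2 to b1, down 1 to b2, left 1 to a2, up 1 to a1 — 14 moves in all.
Check: all 15 open cells covered.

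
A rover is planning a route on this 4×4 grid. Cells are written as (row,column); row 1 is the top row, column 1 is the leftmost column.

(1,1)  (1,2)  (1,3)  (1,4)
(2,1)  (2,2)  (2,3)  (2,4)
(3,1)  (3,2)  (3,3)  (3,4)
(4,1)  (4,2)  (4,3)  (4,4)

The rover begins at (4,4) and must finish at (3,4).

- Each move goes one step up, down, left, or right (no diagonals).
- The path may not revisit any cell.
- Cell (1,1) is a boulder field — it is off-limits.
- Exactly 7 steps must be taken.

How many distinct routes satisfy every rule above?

6

Need simple routes of exactly 7 moves from (4,4) to (3,4) (Manhattan distance 1, so 3 moves are spent on a detour and 3 undoing it).
Enumerating: (4,4) (4,3) (3,3) (2,3) (1,3) (1,4) (2,4) (3,4) | (4,4) (4,3) (3,3) (3,2) (2,2) (2,3) (2,4) (3,4) | (4,4) (4,3) (4,2) (3,2) (2,2) (2,3) (3,3) (3,4) | (4,4) (4,3) (4,2) (3,2) (2,2) (2,3) (2,4) (3,4) | (4,4) (4,3) (4,2) (3,2) (3,3) (2,3) (2,4) (3,4) | (4,4) (4,3) (4,2) (4,1) (3,1) (3,2) (3,3) (3,4).
That gives 6 routes.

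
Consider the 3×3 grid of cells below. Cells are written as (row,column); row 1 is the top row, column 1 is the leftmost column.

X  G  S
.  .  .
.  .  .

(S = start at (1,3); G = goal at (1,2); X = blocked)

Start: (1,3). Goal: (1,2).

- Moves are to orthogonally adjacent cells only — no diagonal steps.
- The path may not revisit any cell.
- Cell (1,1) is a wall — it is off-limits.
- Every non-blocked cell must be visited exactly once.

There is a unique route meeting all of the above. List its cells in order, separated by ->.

(1,3) -> (2,3) -> (3,3) -> (3,2) -> (3,1) -> (2,1) -> (2,2) -> (1,2)

Need to visit all 8 open cells exactly once, starting at (1,3) and ending at (1,2).
Cell (3,1) has only two open neighbours ((2,1) and (3,2)), so the path must pass straight through it: one of those is the cell it's entered from and the other is where it exits.
Route from (1,3): down 2 to (3,3), left 2 to (3,1), up 1 to (2,1), right 1 to (2,2), up 1 to (1,2) — 7 moves in all.
Check: all 8 open cells covered.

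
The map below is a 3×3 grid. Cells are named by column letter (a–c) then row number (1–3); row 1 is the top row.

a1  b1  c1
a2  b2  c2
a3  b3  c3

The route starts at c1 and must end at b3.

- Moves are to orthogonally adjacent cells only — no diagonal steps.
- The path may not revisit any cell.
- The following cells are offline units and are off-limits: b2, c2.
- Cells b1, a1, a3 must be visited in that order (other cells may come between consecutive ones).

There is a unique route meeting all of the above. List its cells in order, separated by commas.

c1, b1, a1, a2, a3, b3

The waypoints must appear in the order b1, a1, a3, with no cell reused.
Route from c1: left 2 to a1, down 2 to a3, right 1 to b3 — 5 moves in all.
Check: order respected (b1 at step 1, a1 at step 2, a3 at step 4).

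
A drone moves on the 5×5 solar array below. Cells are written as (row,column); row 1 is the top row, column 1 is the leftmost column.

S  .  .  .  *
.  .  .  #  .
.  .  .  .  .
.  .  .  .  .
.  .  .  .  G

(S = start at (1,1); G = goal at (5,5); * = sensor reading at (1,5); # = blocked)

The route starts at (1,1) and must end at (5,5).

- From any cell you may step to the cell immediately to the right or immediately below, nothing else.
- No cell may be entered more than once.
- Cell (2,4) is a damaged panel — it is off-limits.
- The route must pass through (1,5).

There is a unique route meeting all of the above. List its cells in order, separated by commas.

(1,1), (1,2), (1,3), (1,4), (1,5), (2,5), (3,5), (4,5), (5,5)

Moves only go right or down, so the column and row indices never decrease.
Route from (1,1): right 4 to (1,5), down 4 to (5,5) — 8 moves in all.
Check: all required cells visited.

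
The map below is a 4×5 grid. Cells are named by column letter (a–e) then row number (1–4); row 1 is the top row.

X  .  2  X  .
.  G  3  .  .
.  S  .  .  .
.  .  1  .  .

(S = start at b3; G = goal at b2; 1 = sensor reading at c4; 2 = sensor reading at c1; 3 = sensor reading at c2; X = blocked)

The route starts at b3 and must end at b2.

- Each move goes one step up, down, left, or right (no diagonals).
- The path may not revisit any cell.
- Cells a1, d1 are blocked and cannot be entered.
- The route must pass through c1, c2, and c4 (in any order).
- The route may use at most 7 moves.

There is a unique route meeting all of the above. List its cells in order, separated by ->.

The 7-move cap with required stops at c1, c2, c4 leaves no slack for detours.
Route from b3: down 1 to b4, right 1 to c4, up 3 to c1, left 1 to b1, down 1 to b2 — 7 moves in all.
Check: all required cells visited; 7 ≤ 7 moves.

b3 -> b4 -> c4 -> c3 -> c2 -> c1 -> b1 -> b2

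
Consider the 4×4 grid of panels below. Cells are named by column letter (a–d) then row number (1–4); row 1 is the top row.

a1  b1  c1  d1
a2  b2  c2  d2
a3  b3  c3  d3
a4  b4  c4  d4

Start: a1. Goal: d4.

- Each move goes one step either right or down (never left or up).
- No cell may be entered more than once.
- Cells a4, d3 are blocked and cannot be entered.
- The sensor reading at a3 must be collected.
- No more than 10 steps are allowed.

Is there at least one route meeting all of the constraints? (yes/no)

One route that works: a1 → a2 → a3 → b3 → b4 → c4 → d4.

yes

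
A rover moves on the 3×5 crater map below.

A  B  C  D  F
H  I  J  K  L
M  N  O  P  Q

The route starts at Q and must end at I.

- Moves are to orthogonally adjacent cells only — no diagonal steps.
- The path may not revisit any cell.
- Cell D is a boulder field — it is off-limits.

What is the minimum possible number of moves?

4

The Manhattan distance from Q to I is |3−2| + |5−2| = 4, so at least 4 moves are needed.
A route of 4 moves achieves this: Q → L → K → J → I.
Since 4 matches the lower bound, it is optimal.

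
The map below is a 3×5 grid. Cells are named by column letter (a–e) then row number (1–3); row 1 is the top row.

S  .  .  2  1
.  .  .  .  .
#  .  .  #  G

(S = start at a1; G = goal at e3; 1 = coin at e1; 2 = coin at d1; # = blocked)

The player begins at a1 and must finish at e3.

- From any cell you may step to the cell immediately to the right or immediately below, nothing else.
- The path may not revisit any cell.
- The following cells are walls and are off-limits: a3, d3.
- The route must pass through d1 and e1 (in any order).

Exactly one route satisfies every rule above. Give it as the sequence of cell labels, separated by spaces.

a1 b1 c1 d1 e1 e2 e3

Moves only go right or down, so the column and row indices never decrease.
Route from a1: 4× right (reaching e1), 2× down (reaching e3) — 6 moves in all.
Check: all required cells visited.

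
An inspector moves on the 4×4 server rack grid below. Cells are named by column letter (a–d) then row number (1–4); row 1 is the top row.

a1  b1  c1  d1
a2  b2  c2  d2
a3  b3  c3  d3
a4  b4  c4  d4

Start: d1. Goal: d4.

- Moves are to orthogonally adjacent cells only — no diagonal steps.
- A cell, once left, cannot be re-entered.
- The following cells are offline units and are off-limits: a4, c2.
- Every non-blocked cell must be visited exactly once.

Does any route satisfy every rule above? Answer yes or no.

Colour the cells like a checkerboard: each orthogonal step flips colour, so a Hamiltonian route alternates colours. Here there are 8 cells of one colour and 6 of the other, with start on the opposite colour to the goal — the counts and endpoints can't be arranged into an alternating sequence of length 14, so no Hamiltonian route exists.

no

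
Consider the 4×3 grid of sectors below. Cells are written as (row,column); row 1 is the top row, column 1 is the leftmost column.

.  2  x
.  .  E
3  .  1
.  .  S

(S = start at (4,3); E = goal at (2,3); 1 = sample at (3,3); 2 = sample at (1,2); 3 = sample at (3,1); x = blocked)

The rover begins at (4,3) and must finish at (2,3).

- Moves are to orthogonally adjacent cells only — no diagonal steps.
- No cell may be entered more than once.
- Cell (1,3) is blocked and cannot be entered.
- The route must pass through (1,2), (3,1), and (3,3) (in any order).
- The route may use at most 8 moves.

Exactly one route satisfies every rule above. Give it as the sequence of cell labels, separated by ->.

Any route must reach (1,2), (3,1), and (3,3) and still end at (2,3) within 8 moves, so the order of the required stops is forced.
Route from (4,3): up to (3,3), 2× left (reaching (3,1)), 2× up (reaching (1,1)), right to (1,2), down to (2,2), right to (2,3) — 8 moves in all.
Check: all required cells visited; 8 ≤ 8 moves.

(4,3) -> (3,3) -> (3,2) -> (3,1) -> (2,1) -> (1,1) -> (1,2) -> (2,2) -> (2,3)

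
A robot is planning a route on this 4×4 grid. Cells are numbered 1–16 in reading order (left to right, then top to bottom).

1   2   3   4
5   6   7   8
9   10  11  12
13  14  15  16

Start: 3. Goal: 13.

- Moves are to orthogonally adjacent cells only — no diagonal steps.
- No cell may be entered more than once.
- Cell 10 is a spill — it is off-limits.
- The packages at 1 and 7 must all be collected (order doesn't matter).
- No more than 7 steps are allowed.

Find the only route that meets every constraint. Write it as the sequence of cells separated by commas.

3, 7, 6, 2, 1, 5, 9, 13

The budget equals the shortest possible length, so every move has to be on a shortest route through the required cells.
Route from 3: down to 7, left to 6, up to 2, left to 1, 3× down (reaching 13) — 7 moves in all.
Check: all required cells visited; 7 ≤ 7 moves.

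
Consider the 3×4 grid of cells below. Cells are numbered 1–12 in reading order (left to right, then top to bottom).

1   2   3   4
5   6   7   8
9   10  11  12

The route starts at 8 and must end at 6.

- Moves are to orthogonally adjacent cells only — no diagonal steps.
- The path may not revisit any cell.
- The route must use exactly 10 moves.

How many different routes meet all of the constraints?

4

Need simple routes of exactly 10 moves from 8 to 6 (Manhattan distance 2, so 4 moves are spent on a detour and 4 undoing it).
Enumerating: 8 4 3 7 11 10 9 5 1 2 6 | 8 4 3 2 1 5 9 10 11 7 6 | 8 12 11 7 3 2 1 5 9 10 6 | 8 12 11 10 9 5 1 2 3 7 6.
That gives 4 routes.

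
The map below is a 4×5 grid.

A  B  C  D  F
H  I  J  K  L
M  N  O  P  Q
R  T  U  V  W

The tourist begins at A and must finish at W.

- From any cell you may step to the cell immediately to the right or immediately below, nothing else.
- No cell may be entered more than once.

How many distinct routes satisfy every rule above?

35

A right/down-only route from A to W makes exactly 3 down-moves and 4 right-moves in some order.
With no other constraints that would be C(7,3) = 35 routes.
That gives 35 routes.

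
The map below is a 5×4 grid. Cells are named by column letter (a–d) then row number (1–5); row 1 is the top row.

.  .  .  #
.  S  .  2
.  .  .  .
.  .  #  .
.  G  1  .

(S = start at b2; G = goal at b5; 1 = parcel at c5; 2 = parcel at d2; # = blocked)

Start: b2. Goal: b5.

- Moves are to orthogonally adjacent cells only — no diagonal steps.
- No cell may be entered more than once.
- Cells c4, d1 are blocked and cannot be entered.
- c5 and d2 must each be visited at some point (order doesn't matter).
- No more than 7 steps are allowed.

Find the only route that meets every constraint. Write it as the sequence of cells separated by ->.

b2 -> c2 -> d2 -> d3 -> d4 -> d5 -> c5 -> b5

The budget equals the shortest possible length, so every move has to be on a shortest route through the required cells.
Route from b2: right 2 to d2, down 3 to d5, left 2 to b5 — 7 moves in all.
Check: all required cells visited; 7 ≤ 7 moves.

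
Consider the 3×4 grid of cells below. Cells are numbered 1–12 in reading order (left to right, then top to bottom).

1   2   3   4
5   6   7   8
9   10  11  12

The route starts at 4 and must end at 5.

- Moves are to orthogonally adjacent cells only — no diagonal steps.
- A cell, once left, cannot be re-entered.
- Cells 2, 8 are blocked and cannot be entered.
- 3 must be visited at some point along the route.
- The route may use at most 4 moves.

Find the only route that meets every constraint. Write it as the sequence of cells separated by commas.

The 4-move cap with required stops at 3 leaves no slack for detours.
Route from 4: left 1 to 3, down 1 to 7, left 2 to 5 — 4 moves in all.
Check: all required cells visited; 4 ≤ 4 moves.

4, 3, 7, 6, 5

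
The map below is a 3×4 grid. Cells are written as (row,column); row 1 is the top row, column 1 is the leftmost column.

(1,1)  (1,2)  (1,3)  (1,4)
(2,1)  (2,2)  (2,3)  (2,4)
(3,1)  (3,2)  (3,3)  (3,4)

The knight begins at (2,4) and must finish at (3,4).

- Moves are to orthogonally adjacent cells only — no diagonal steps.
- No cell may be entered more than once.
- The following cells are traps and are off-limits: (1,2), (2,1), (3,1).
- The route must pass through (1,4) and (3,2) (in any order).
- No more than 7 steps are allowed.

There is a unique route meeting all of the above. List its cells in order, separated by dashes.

(2,4) - (1,4) - (1,3) - (2,3) - (2,2) - (3,2) - (3,3) - (3,4)

Any route must reach (1,4) and (3,2) and still end at (3,4) within 7 moves, so the order of the required stops is forced.
Route from (2,4): up to (1,4), left to (1,3), down to (2,3), left to (2,2), down to (3,2), 2× right (reaching (3,4)) — 7 moves in all.
Check: all required cells visited; 7 ≤ 7 moves.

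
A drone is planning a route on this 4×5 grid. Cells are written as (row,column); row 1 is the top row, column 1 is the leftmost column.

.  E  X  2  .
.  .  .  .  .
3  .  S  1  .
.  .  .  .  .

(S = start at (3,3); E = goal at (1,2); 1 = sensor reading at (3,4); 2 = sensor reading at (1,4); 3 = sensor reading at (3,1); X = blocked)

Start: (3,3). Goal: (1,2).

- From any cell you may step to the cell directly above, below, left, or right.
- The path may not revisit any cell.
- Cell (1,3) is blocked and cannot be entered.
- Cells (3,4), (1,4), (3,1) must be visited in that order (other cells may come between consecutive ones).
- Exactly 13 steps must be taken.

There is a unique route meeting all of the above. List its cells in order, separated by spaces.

(3,3) (3,4) (3,5) (2,5) (1,5) (1,4) (2,4) (2,3) (2,2) (3,2) (3,1) (2,1) (1,1) (1,2)

The waypoints must appear in the order (3,4), (1,4), (3,1), with no cell reused.
Route from (3,3): 2× right (reaching (3,5)), 2× up (reaching (1,5)), left to (1,4), down to (2,4), 2× left (reaching (2,2)), down to (3,2), left to (3,1), 2× up (reaching (1,1)), right to (1,2) — 13 moves in all.
Check: order respected (1 at step 1, 2 at step 5, 3 at step 10); 13 moves as required.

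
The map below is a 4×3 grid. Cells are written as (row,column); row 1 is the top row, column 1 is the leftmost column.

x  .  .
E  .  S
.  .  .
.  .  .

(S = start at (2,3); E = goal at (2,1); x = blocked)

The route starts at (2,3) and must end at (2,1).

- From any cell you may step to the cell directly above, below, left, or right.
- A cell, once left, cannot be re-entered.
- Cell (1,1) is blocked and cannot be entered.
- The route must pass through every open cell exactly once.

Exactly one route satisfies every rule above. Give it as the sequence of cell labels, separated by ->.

(2,3) -> (1,3) -> (1,2) -> (2,2) -> (3,2) -> (3,3) -> (4,3) -> (4,2) -> (4,1) -> (3,1) -> (2,1)

Need to visit all 11 open cells exactly once, starting at (2,3) and ending at (2,1).
Cell (4,1) has only two open neighbours ((3,1) and (4,2)), so the path must pass straight through it: one of those is the cell it's entered from and the other is where it exits.
Route from (2,3): up to (1,3), left to (1,2), 2× down (reaching (3,2)), right to (3,3), down to (4,3), 2× left (reaching (4,1)), 2× up (reaching (2,1)) — 10 moves in all.
Check: all 11 open cells covered.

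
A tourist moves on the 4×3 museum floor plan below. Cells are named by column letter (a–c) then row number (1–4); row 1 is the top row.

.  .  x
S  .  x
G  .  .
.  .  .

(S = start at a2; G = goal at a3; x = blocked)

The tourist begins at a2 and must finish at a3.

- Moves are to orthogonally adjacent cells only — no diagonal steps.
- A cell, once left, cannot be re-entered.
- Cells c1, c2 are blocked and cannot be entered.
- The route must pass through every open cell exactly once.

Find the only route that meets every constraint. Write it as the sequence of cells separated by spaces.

Need to visit all 10 open cells exactly once, starting at a2 and ending at a3.
Cell b1 has only two open neighbours (b2 and a1), so the path must pass straight through it: one of those is the cell it's entered from and the other is where it exits.
Route from a2: up 1 to a1, right 1 to b1, down 2 to b3, right 1 to c3, down 1 to c4, left 2 to a4, up 1 to a3 — 9 moves in all.
Check: all 10 open cells covered.

a2 a1 b1 b2 b3 c3 c4 b4 a4 a3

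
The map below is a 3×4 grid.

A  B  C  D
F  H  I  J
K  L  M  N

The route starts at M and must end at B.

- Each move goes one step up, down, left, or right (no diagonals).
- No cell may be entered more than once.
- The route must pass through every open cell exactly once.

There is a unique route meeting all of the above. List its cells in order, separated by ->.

Need to visit all 12 open cells exactly once, starting at M and ending at B.
Cell D has only two open neighbours (J and C), so the path must pass straight through it: one of those is the cell it's entered from and the other is where it exits.
Route from M: right to N, 2× up (reaching D), left to C, down to I, left to H, down to L, left to K, 2× up (reaching A), right to B — 11 moves in all.
Check: all 12 open cells covered.

M -> N -> J -> D -> C -> I -> H -> L -> K -> F -> A -> B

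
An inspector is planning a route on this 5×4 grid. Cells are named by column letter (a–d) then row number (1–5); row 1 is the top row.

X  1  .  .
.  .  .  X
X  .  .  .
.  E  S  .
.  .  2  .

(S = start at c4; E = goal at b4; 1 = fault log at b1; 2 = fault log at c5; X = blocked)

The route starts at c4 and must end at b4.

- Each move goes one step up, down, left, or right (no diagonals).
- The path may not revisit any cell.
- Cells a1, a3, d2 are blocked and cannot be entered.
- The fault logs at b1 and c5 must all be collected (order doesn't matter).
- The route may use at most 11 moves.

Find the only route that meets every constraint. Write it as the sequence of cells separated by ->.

c4 -> c5 -> d5 -> d4 -> d3 -> c3 -> c2 -> c1 -> b1 -> b2 -> b3 -> b4

The 11-move cap with required stops at b1, c5 leaves no slack for detours.
Route from c4: down to c5, right to d5, 2× up (reaching d3), left to c3, 2× up (reaching c1), left to b1, 3× down (reaching b4) — 11 moves in all.
Check: all required cells visited; 11 ≤ 11 moves.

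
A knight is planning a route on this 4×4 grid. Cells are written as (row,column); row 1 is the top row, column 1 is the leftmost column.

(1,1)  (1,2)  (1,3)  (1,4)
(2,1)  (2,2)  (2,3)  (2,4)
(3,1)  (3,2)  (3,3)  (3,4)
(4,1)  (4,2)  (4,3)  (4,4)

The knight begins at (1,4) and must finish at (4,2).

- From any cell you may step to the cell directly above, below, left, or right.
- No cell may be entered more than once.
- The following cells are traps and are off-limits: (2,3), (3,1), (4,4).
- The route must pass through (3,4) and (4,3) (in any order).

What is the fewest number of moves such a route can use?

Any route passes through (3,4) and (4,3) in some order between (1,4) and (4,2). Summing Manhattan distances along each leg and taking the cheapest ordering ((1,4) → (3,4) → (4,3) → (4,2)) gives a lower bound of 2 + 2 + 1 = 5 moves.
A route of 5 moves achieves this: (1,4) → (2,4) → (3,4) → (3,3) → (4,3) → (4,2).
Since 5 matches the lower bound, it is optimal.

5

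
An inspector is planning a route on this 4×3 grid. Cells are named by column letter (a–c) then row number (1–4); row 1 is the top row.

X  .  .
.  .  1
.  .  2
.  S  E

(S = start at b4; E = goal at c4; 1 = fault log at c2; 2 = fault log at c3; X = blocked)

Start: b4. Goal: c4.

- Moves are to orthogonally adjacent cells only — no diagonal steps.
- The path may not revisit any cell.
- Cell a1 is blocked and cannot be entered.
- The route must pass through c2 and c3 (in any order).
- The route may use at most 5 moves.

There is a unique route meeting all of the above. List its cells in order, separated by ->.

b4 -> b3 -> b2 -> c2 -> c3 -> c4

Any route must reach c2 and c3 and still end at c4 within 5 moves, so the order of the required stops is forced.
Route from b4: 2× up (reaching b2), right to c2, 2× down (reaching c4) — 5 moves in all.
Check: all required cells visited; 5 ≤ 5 moves.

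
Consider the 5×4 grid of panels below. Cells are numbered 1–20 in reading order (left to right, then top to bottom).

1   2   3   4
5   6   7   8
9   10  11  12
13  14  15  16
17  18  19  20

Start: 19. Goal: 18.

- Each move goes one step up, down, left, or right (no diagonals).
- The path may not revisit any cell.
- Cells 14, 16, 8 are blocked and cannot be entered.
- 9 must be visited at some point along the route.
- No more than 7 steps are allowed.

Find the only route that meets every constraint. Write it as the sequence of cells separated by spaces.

19 15 11 10 9 13 17 18

Any route must reach 9 and still end at 18 within 7 moves, so the order of the required stops is forced.
Route from 19: up 2 to 11, left 2 to 9, down 2 to 17, right 1 to 18 — 7 moves in all.
Check: all required cells visited; 7 ≤ 7 moves.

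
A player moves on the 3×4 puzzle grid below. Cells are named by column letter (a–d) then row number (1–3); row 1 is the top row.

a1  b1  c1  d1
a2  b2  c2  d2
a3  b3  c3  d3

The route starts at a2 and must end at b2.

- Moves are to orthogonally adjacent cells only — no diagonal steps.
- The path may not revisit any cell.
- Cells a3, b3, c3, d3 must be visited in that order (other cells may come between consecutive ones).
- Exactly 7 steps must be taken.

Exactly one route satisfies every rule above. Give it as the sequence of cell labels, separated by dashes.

The waypoints must appear in the order a3, b3, c3, d3, with no cell reused.
Route from a2: down to a3, 3× right (reaching d3), up to d2, 2× left (reaching b2) — 7 moves in all.
Check: order respected (a3 at step 1, b3 at step 2, c3 at step 3, d3 at step 4); 7 moves as required.

a2 - a3 - b3 - c3 - d3 - d2 - c2 - b2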